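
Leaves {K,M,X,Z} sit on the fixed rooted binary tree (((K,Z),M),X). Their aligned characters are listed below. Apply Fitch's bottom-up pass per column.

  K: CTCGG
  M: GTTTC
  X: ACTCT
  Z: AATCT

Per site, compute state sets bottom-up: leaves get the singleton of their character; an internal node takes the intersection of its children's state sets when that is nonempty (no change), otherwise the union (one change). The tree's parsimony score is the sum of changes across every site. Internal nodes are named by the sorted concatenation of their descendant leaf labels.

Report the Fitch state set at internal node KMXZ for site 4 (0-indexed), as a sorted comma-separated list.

T

KZ@0: {C} ∪ {A} = {A,C} (union, +1)
KMZ@0: {A,C} ∪ {G} = {A,C,G} (union, +1)
KMXZ@0: {A,C,G} ∩ {A} = {A} (intersection, +0)
KZ@1: {T} ∪ {A} = {A,T} (union, +1)
KMZ@1: {A,T} ∩ {T} = {T} (intersection, +0)
KMXZ@1: {T} ∪ {C} = {C,T} (union, +1)
KZ@2: {C} ∪ {T} = {C,T} (union, +1)
KMZ@2: {C,T} ∩ {T} = {T} (intersection, +0)
KMXZ@2: {T} ∩ {T} = {T} (intersection, +0)
KZ@3: {G} ∪ {C} = {C,G} (union, +1)
KMZ@3: {C,G} ∪ {T} = {C,G,T} (union, +1)
KMXZ@3: {C,G,T} ∩ {C} = {C} (intersection, +0)
KZ@4: {G} ∪ {T} = {G,T} (union, +1)
KMZ@4: {G,T} ∪ {C} = {C,G,T} (union, +1)
KMXZ@4: {C,G,T} ∩ {T} = {T} (intersection, +0)
per-site changes: [2, 2, 1, 2, 2]; total = 9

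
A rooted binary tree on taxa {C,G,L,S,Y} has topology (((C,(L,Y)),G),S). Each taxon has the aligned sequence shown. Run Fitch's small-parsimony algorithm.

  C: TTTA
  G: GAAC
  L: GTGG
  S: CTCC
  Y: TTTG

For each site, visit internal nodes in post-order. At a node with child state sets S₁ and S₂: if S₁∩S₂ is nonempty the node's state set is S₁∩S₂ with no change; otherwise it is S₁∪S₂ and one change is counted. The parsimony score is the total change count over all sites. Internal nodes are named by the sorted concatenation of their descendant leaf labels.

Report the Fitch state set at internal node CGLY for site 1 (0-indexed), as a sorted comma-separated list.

A,T

site 0, node LY: L={G} ∪ Y={T} → {G,T} (+1)
site 0, node CLY: C={T} ∩ LY={G,T} → {T} (+0)
site 0, node CGLY: CLY={T} ∪ G={G} → {G,T} (+1)
site 0, node CGLSY: CGLY={G,T} ∪ S={C} → {C,G,T} (+1)
site 1, node LY: L={T} ∩ Y={T} → {T} (+0)
site 1, node CLY: C={T} ∩ LY={T} → {T} (+0)
site 1, node CGLY: CLY={T} ∪ G={A} → {A,T} (+1)
site 1, node CGLSY: CGLY={A,T} ∩ S={T} → {T} (+0)
site 2, node LY: L={G} ∪ Y={T} → {G,T} (+1)
site 2, node CLY: C={T} ∩ LY={G,T} → {T} (+0)
site 2, node CGLY: CLY={T} ∪ G={A} → {A,T} (+1)
site 2, node CGLSY: CGLY={A,T} ∪ S={C} → {A,C,T} (+1)
site 3, node LY: L={G} ∩ Y={G} → {G} (+0)
site 3, node CLY: C={A} ∪ LY={G} → {A,G} (+1)
site 3, node CGLY: CLY={A,G} ∪ G={C} → {A,C,G} (+1)
site 3, node CGLSY: CGLY={A,C,G} ∩ S={C} → {C} (+0)
per-site changes: [3, 1, 3, 2]; total = 9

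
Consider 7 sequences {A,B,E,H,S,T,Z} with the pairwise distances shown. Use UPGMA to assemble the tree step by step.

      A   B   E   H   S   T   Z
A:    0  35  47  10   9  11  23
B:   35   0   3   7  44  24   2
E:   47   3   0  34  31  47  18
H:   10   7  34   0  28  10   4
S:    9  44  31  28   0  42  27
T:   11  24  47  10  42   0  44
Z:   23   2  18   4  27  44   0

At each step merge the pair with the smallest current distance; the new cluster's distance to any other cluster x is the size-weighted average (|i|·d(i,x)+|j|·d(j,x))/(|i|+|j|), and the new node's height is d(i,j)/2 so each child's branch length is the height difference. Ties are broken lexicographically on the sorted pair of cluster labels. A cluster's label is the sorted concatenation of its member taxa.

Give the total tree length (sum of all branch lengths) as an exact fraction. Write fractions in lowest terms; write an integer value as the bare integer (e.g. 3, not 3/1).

123/2

1. join B+Z (d=2) ⇒ BZ; edges |B|=1, |Z|=1
  updated: d(A,BZ)=29, d(BZ,E)=21/2, d(BZ,H)=11/2, d(BZ,S)=71/2, d(BZ,T)=34
2. join BZ+H (d=11/2) ⇒ BHZ; edges |BZ|=7/4, |H|=11/4
  updated: d(A,BHZ)=68/3, d(BHZ,E)=55/3, d(BHZ,S)=33, d(BHZ,T)=26
3. join A+S (d=9) ⇒ AS; edges |A|=9/2, |S|=9/2
  updated: d(AS,BHZ)=167/6, d(AS,E)=39, d(AS,T)=53/2
4. join BHZ+E (d=55/3) ⇒ BEHZ; edges |BHZ|=77/12, |E|=55/6
  updated: d(AS,BEHZ)=245/8, d(BEHZ,T)=125/4
5. join AS+T (d=53/2) ⇒ AST; edges |AS|=35/4, |T|=53/4
  updated: d(AST,BEHZ)=185/6
6. join AST+BEHZ (d=185/6) ⇒ ABEHSTZ; edges |AST|=13/6, |BEHZ|=25/4
final tree: (((A:9/2,S:9/2):35/4,T:53/4):13/6,(((B:1,Z:1):7/4,H:11/4):77/12,E:55/6):25/4)
total length: 123/2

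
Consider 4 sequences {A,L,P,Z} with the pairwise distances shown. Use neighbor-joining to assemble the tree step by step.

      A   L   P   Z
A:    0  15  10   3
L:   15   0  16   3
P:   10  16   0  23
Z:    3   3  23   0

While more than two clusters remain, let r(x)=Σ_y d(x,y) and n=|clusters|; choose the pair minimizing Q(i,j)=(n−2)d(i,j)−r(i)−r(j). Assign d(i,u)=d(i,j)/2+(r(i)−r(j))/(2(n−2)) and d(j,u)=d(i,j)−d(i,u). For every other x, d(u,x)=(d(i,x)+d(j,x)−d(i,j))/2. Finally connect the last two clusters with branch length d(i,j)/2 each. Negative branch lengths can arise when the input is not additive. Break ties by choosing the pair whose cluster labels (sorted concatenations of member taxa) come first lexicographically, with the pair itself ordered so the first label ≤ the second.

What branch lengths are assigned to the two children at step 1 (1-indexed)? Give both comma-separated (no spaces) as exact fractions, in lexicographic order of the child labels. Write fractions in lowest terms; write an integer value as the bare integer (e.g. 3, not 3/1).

step 1: merge (A,P) at d=10, Q=-57; branch lengths A→-1/4, P→41/4; new cluster AP
  updated: d(AP,L)=21/2, d(AP,Z)=8
step 2: merge (AP,L) at d=21/2, Q=-43/2; branch lengths AP→31/4, L→11/4; new cluster ALP
  updated: d(ALP,Z)=1/4
step 3: merge (ALP,Z) at d=1/4; branch lengths ALP→1/8, Z→1/8; new cluster ALPZ
final tree: (((A:-1/4,P:41/4):31/4,L:11/4):1/8,Z:1/8)
total length: 83/4

-1/4,41/4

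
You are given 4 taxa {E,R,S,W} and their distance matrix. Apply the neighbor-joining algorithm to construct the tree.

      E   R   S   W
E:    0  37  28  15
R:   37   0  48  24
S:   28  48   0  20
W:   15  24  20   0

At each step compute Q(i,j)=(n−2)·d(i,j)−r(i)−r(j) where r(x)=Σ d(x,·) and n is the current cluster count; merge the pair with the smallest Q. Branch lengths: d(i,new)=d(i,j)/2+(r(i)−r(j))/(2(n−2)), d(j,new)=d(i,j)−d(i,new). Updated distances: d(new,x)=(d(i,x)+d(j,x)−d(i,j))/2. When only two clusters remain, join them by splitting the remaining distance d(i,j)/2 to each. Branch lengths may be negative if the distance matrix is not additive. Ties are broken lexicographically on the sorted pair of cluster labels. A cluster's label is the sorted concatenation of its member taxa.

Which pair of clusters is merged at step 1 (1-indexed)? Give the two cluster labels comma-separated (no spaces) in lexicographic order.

step 1: merge (E,S) at d=28, Q=-120; branch lengths E→10, S→18; new cluster ES
  updated: d(ES,R)=57/2, d(ES,W)=7/2
step 2: merge (ES,R) at d=57/2, Q=-56; branch lengths ES→4, R→49/2; new cluster ERS
  updated: d(ERS,W)=-1/2
step 3: merge (ERS,W) at d=-1/2; branch lengths ERS→-1/4, W→-1/4; new cluster ERSW
final tree: (((E:10,S:18):4,R:49/2):-1/4,W:-1/4)
total length: 56

E,S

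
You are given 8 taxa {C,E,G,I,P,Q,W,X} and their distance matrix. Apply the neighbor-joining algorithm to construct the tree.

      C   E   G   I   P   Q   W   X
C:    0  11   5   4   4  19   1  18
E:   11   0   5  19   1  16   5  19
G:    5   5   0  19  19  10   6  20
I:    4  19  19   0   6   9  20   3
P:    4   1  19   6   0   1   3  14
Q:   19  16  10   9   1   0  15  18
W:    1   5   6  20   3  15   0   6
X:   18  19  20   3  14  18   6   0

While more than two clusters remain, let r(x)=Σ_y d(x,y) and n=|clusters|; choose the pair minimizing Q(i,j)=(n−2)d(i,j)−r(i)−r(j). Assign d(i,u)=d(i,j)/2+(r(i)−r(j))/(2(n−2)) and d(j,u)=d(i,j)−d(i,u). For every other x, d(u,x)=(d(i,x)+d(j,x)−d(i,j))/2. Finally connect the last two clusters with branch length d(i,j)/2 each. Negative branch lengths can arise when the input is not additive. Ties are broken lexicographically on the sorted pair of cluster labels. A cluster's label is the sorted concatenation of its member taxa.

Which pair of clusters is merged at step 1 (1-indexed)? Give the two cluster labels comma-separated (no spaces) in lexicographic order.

I,X

1. join I+X (d=3, Q=-160) ⇒ IX; edges |I|=0, |X|=3
  updated: d(C,IX)=19/2, d(E,IX)=35/2, d(G,IX)=18, d(IX,P)=17/2, d(IX,Q)=12, d(IX,W)=23/2
2. join P+Q (d=1, Q=-209/2) ⇒ PQ; edges |P|=-63/20, |Q|=83/20
  updated: d(C,PQ)=11, d(E,PQ)=8, d(G,PQ)=14, d(IX,PQ)=39/4, d(PQ,W)=17/2
3. join IX+PQ (d=39/4, Q=-157/2) ⇒ IPQX; edges |IX|=27/4, |PQ|=3
  updated: d(C,IPQX)=43/8, d(E,IPQX)=63/8, d(G,IPQX)=89/8, d(IPQX,W)=41/8
4. join E+G (d=5, Q=-41) ⇒ EG; edges |E|=67/24, |G|=53/24
  updated: d(C,EG)=11/2, d(EG,IPQX)=7, d(EG,W)=3
5. join C+W (d=1, Q=-19) ⇒ CW; edges |C|=19/16, |W|=-3/16
  updated: d(CW,EG)=15/4, d(CW,IPQX)=19/4
6. join CW+EG (d=15/4, Q=-31/2) ⇒ CEGW; edges |CW|=3/4, |EG|=3
  updated: d(CEGW,IPQX)=4
7. join CEGW+IPQX (d=4) ⇒ CEGIPQWX; edges |CEGW|=2, |IPQX|=2
final tree: (((C:19/16,W:-3/16):3/4,(E:67/24,G:53/24):3):2,((I:0,X:3):27/4,(P:-63/20,Q:83/20):3):2)
total length: 55/2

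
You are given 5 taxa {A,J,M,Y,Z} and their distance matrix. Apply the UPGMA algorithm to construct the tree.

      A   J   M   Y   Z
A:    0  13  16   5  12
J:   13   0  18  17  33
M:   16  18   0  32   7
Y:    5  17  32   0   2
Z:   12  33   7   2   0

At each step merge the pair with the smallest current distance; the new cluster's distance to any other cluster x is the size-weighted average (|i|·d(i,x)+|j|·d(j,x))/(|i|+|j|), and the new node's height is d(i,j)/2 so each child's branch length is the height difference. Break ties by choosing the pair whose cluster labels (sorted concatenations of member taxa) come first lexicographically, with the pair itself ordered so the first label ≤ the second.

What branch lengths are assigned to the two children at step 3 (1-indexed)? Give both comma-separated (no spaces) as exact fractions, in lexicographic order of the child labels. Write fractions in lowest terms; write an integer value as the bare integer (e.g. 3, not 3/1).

iteration 1: select Y,Z (d=2); attach at lengths (1, 1); label the merged cluster YZ
  updated: d(A,YZ)=17/2, d(J,YZ)=25, d(M,YZ)=39/2
iteration 2: select A,YZ (d=17/2); attach at lengths (17/4, 13/4); label the merged cluster AYZ
  updated: d(AYZ,J)=21, d(AYZ,M)=55/3
iteration 3: select J,M (d=18); attach at lengths (9, 9); label the merged cluster JM
  updated: d(AYZ,JM)=59/3
iteration 4: select AYZ,JM (d=59/3); attach at lengths (67/12, 5/6); label the merged cluster AJMYZ
final tree: ((A:17/4,(Y:1,Z:1):13/4):67/12,(J:9,M:9):5/6)
total length: 407/12

9,9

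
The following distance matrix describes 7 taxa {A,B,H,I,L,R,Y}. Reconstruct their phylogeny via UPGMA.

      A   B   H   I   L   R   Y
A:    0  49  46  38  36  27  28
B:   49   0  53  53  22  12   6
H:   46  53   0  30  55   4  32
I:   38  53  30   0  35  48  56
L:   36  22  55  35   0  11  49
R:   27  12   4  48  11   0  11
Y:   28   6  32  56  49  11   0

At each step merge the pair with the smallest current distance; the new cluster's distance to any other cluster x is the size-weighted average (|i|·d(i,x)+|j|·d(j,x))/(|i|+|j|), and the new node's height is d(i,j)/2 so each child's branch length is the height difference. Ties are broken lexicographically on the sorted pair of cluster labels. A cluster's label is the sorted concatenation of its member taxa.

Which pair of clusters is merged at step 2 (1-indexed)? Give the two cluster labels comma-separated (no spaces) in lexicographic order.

1. join H+R (d=4) ⇒ HR; edges |H|=2, |R|=2
  updated: d(A,HR)=73/2, d(B,HR)=65/2, d(HR,I)=39, d(HR,L)=33, d(HR,Y)=43/2
2. join B+Y (d=6) ⇒ BY; edges |B|=3, |Y|=3
  updated: d(A,BY)=77/2, d(BY,HR)=27, d(BY,I)=109/2, d(BY,L)=71/2
3. join BY+HR (d=27) ⇒ BHRY; edges |BY|=21/2, |HR|=23/2
  updated: d(A,BHRY)=75/2, d(BHRY,I)=187/4, d(BHRY,L)=137/4
4. join BHRY+L (d=137/4) ⇒ BHLRY; edges |BHRY|=29/8, |L|=137/8
  updated: d(A,BHLRY)=186/5, d(BHLRY,I)=222/5
5. join A+BHLRY (d=186/5) ⇒ ABHLRY; edges |A|=93/5, |BHLRY|=59/40
  updated: d(ABHLRY,I)=130/3
6. join ABHLRY+I (d=130/3) ⇒ ABHILRY; edges |ABHLRY|=46/15, |I|=65/3
final tree: ((A:93/5,(((B:3,Y:3):21/2,(H:2,R:2):23/2):29/8,L:137/8):59/40):46/15,I:65/3)
total length: 11707/120

B,Y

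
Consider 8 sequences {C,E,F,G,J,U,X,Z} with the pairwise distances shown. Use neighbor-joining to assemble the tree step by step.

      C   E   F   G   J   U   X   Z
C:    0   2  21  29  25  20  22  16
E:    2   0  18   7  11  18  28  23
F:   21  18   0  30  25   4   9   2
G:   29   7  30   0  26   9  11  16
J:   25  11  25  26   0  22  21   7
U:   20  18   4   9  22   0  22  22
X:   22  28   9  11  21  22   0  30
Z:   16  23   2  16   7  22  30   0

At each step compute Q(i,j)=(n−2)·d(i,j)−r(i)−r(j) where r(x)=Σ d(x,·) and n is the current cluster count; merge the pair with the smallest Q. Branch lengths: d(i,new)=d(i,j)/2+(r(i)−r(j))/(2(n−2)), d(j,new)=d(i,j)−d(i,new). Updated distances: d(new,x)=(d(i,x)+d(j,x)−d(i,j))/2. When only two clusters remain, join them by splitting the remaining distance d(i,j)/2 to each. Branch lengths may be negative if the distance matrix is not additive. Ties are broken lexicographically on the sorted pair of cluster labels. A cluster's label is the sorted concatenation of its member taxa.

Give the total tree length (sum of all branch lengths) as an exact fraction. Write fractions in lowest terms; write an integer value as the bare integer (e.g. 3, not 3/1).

iteration 1: select C,E (d=2, Q=-230); attach at lengths (10/3, -4/3); label the merged cluster CE
  updated: d(CE,F)=37/2, d(CE,G)=17, d(CE,J)=17, d(CE,U)=18, d(CE,X)=24, d(CE,Z)=37/2
iteration 2: select J,Z (d=7, Q=-357/2); attach at lengths (23/4, 5/4); label the merged cluster JZ
  updated: d(CE,JZ)=57/4, d(F,JZ)=10, d(G,JZ)=35/2, d(JZ,U)=37/2, d(JZ,X)=22
iteration 3: select G,X (d=11, Q=-257/2); attach at lengths (81/16, 95/16); label the merged cluster GX
  updated: d(CE,GX)=15, d(F,GX)=14, d(GX,JZ)=57/4, d(GX,U)=10
iteration 4: select F,U (d=4, Q=-85); attach at lengths (4/3, 8/3); label the merged cluster FU
  updated: d(CE,FU)=65/4, d(FU,GX)=10, d(FU,JZ)=49/4
iteration 5: select CE,JZ (d=57/4, Q=-231/4); attach at lengths (133/16, 95/16); label the merged cluster CEJZ
  updated: d(CEJZ,FU)=57/8, d(CEJZ,GX)=15/2
iteration 6: select CEJZ,FU (d=57/8, Q=-197/8); attach at lengths (37/16, 77/16); label the merged cluster CEFJUZ
  updated: d(CEFJUZ,GX)=83/16
iteration 7: select CEFJUZ,GX (d=83/16); attach at lengths (83/32, 83/32); label the merged cluster CEFGJUXZ
final tree: ((((C:10/3,E:-4/3):133/16,(J:23/4,Z:5/4):95/16):37/16,(F:4/3,U:8/3):77/16):83/32,(G:81/16,X:95/16):83/32)
total length: 809/16

809/16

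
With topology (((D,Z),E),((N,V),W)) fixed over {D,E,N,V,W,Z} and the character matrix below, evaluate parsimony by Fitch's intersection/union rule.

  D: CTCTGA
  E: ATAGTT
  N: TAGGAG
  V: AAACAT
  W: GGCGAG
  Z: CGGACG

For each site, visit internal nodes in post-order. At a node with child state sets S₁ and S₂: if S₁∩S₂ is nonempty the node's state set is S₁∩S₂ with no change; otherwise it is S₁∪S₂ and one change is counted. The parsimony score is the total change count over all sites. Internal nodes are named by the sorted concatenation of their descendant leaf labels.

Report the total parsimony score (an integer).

19

[col 0] DZ: children D:{C}, Z:{C} ∩→ {C}; cost 0
[col 0] DEZ: children DZ:{C}, E:{A} ∪→ {A,C}; cost 1
[col 0] NV: children N:{T}, V:{A} ∪→ {A,T}; cost 1
[col 0] NVW: children NV:{A,T}, W:{G} ∪→ {A,G,T}; cost 1
[col 0] DENVWZ: children DEZ:{A,C}, NVW:{A,G,T} ∩→ {A}; cost 0
[col 1] DZ: children D:{T}, Z:{G} ∪→ {G,T}; cost 1
[col 1] DEZ: children DZ:{G,T}, E:{T} ∩→ {T}; cost 0
[col 1] NV: children N:{A}, V:{A} ∩→ {A}; cost 0
[col 1] NVW: children NV:{A}, W:{G} ∪→ {A,G}; cost 1
[col 1] DENVWZ: children DEZ:{T}, NVW:{A,G} ∪→ {A,G,T}; cost 1
[col 2] DZ: children D:{C}, Z:{G} ∪→ {C,G}; cost 1
[col 2] DEZ: children DZ:{C,G}, E:{A} ∪→ {A,C,G}; cost 1
[col 2] NV: children N:{G}, V:{A} ∪→ {A,G}; cost 1
[col 2] NVW: children NV:{A,G}, W:{C} ∪→ {A,C,G}; cost 1
[col 2] DENVWZ: children DEZ:{A,C,G}, NVW:{A,C,G} ∩→ {A,C,G}; cost 0
[col 3] DZ: children D:{T}, Z:{A} ∪→ {A,T}; cost 1
[col 3] DEZ: children DZ:{A,T}, E:{G} ∪→ {A,G,T}; cost 1
[col 3] NV: children N:{G}, V:{C} ∪→ {C,G}; cost 1
[col 3] NVW: children NV:{C,G}, W:{G} ∩→ {G}; cost 0
[col 3] DENVWZ: children DEZ:{A,G,T}, NVW:{G} ∩→ {G}; cost 0
[col 4] DZ: children D:{G}, Z:{C} ∪→ {C,G}; cost 1
[col 4] DEZ: children DZ:{C,G}, E:{T} ∪→ {C,G,T}; cost 1
[col 4] NV: children N:{A}, V:{A} ∩→ {A}; cost 0
[col 4] NVW: children NV:{A}, W:{A} ∩→ {A}; cost 0
[col 4] DENVWZ: children DEZ:{C,G,T}, NVW:{A} ∪→ {A,C,G,T}; cost 1
[col 5] DZ: children D:{A}, Z:{G} ∪→ {A,G}; cost 1
[col 5] DEZ: children DZ:{A,G}, E:{T} ∪→ {A,G,T}; cost 1
[col 5] NV: children N:{G}, V:{T} ∪→ {G,T}; cost 1
[col 5] NVW: children NV:{G,T}, W:{G} ∩→ {G}; cost 0
[col 5] DENVWZ: children DEZ:{A,G,T}, NVW:{G} ∩→ {G}; cost 0
per-site changes: [3, 3, 4, 3, 3, 3]; total = 19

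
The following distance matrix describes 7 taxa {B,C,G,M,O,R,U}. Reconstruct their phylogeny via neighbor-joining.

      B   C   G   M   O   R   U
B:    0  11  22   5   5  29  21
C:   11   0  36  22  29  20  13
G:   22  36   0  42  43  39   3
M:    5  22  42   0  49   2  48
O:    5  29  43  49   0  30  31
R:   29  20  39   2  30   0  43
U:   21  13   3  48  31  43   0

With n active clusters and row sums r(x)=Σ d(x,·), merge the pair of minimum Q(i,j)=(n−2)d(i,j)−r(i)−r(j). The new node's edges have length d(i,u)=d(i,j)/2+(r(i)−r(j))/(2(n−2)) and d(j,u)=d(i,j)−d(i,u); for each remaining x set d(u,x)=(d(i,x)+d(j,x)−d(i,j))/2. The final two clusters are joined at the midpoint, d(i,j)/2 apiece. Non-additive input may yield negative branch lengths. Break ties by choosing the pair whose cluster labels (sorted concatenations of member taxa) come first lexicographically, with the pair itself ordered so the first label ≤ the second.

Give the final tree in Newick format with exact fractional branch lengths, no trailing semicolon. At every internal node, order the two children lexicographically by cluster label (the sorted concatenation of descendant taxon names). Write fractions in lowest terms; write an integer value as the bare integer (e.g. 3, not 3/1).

step 1: merge (G,U) at d=3, Q=-329; branch lengths G→41/10, U→-11/10; new cluster GU
  updated: d(B,GU)=20, d(C,GU)=23, d(GU,M)=87/2, d(GU,O)=71/2, d(GU,R)=79/2
step 2: merge (M,R) at d=2, Q=-234; branch lengths M→9/8, R→7/8; new cluster MR
  updated: d(B,MR)=16, d(C,MR)=20, d(GU,MR)=81/2, d(MR,O)=77/2
step 3: merge (B,O) at d=5, Q=-145; branch lengths B→-41/6, O→71/6; new cluster BO
  updated: d(BO,C)=35/2, d(BO,GU)=101/4, d(BO,MR)=99/4
step 4: merge (BO,GU) at d=101/4, Q=-423/4; branch lengths BO→117/16, GU→287/16; new cluster BGOU
  updated: d(BGOU,C)=61/8, d(BGOU,MR)=20
step 5: merge (BGOU,C) at d=61/8, Q=-381/8; branch lengths BGOU→61/16, C→61/16; new cluster BCGOU
  updated: d(BCGOU,MR)=259/16
step 6: merge (BCGOU,MR) at d=259/16; branch lengths BCGOU→259/32, MR→259/32; new cluster BCGMORU
final tree: ((((B:-41/6,O:71/6):117/16,(G:41/10,U:-11/10):287/16):61/16,C:61/16):259/32,(M:9/8,R:7/8):259/32)
total length: 945/16

((((B:-41/6,O:71/6):117/16,(G:41/10,U:-11/10):287/16):61/16,C:61/16):259/32,(M:9/8,R:7/8):259/32)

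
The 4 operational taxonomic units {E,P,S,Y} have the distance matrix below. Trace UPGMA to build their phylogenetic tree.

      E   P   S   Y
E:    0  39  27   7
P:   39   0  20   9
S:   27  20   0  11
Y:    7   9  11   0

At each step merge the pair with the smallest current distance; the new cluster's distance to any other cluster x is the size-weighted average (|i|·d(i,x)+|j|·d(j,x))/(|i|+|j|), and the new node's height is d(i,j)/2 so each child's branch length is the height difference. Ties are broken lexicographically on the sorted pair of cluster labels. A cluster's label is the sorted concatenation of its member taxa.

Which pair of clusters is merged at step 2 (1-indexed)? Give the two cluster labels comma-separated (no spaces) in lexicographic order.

iteration 1: select E,Y (d=7); attach at lengths (7/2, 7/2); label the merged cluster EY
  updated: d(EY,P)=24, d(EY,S)=19
iteration 2: select EY,S (d=19); attach at lengths (6, 19/2); label the merged cluster ESY
  updated: d(ESY,P)=68/3
iteration 3: select ESY,P (d=68/3); attach at lengths (11/6, 34/3); label the merged cluster EPSY
final tree: (((E:7/2,Y:7/2):6,S:19/2):11/6,P:34/3)
total length: 107/3

EY,S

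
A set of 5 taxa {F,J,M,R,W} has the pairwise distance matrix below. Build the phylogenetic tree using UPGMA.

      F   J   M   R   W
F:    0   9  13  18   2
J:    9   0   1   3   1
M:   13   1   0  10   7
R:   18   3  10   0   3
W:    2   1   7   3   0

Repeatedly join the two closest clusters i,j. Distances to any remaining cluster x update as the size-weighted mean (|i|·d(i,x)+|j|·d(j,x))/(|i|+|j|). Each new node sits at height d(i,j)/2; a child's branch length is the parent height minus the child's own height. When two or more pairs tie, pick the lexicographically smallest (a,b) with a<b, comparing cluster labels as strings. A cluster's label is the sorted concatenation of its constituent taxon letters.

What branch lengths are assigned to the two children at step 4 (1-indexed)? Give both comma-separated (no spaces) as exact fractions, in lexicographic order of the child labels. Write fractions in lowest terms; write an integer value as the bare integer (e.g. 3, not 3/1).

step 1: merge (J,M) at d=1; branch lengths J→1/2, M→1/2; new cluster JM
  updated: d(F,JM)=11, d(JM,R)=13/2, d(JM,W)=4
step 2: merge (F,W) at d=2; branch lengths F→1, W→1; new cluster FW
  updated: d(FW,JM)=15/2, d(FW,R)=21/2
step 3: merge (JM,R) at d=13/2; branch lengths JM→11/4, R→13/4; new cluster JMR
  updated: d(FW,JMR)=17/2
step 4: merge (FW,JMR) at d=17/2; branch lengths FW→13/4, JMR→1; new cluster FJMRW
final tree: ((F:1,W:1):13/4,((J:1/2,M:1/2):11/4,R:13/4):1)
total length: 53/4

13/4,1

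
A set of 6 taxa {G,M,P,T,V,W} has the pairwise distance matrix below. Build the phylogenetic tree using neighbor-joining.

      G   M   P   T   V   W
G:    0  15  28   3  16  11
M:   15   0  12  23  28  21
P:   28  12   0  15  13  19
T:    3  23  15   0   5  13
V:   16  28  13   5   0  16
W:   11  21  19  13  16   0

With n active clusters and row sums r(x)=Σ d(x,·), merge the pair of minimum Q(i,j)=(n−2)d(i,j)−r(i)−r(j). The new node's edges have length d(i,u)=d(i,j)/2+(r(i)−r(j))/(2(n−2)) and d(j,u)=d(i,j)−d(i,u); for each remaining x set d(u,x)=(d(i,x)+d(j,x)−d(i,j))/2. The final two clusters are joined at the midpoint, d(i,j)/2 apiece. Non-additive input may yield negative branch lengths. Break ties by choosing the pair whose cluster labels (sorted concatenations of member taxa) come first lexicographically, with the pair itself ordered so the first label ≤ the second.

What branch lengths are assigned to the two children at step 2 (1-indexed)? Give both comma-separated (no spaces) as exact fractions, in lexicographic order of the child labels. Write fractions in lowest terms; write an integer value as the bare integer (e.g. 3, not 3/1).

41/12,-5/12

iteration 1: select M,P (d=12, Q=-138); attach at lengths (15/2, 9/2); label the merged cluster MP
  updated: d(G,MP)=31/2, d(MP,T)=13, d(MP,V)=29/2, d(MP,W)=14
iteration 2: select G,T (d=3, Q=-141/2); attach at lengths (41/12, -5/12); label the merged cluster GT
  updated: d(GT,MP)=51/4, d(GT,V)=9, d(GT,W)=21/2
iteration 3: select GT,V (d=9, Q=-215/4); attach at lengths (43/16, 101/16); label the merged cluster GTV
  updated: d(GTV,MP)=73/8, d(GTV,W)=35/4
iteration 4: select GTV,MP (d=73/8, Q=-255/8); attach at lengths (31/16, 115/16); label the merged cluster GMPTV
  updated: d(GMPTV,W)=109/16
iteration 5: select GMPTV,W (d=109/16); attach at lengths (109/32, 109/32); label the merged cluster GMPTVW
final tree: ((((G:41/12,T:-5/12):43/16,V:101/16):31/16,(M:15/2,P:9/2):115/16):109/32,W:109/32)
total length: 639/16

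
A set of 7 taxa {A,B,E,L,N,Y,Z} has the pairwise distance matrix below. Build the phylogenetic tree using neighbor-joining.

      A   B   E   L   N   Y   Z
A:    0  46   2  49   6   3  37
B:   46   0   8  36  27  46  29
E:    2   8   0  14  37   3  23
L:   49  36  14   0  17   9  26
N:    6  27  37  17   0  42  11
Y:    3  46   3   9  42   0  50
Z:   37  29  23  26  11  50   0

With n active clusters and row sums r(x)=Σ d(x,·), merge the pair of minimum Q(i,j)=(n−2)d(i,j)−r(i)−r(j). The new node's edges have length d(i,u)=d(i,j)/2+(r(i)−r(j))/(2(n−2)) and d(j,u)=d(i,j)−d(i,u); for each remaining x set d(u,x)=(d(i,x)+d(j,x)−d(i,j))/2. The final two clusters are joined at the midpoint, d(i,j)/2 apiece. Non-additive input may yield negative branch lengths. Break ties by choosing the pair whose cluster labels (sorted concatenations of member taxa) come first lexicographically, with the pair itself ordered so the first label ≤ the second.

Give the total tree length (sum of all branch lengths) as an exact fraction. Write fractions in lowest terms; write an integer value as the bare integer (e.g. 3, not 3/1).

1979/32

1. join A+Y (d=3, Q=-281) ⇒ AY; edges |A|=1/2, |Y|=5/2
  updated: d(AY,B)=89/2, d(AY,E)=1, d(AY,L)=55/2, d(AY,N)=45/2, d(AY,Z)=42
2. join AY+E (d=1, Q=-433/2) ⇒ AEY; edges |AY|=117/16, |E|=-101/16
  updated: d(AEY,B)=103/4, d(AEY,L)=81/4, d(AEY,N)=117/4, d(AEY,Z)=32
3. join N+Z (d=11, Q=-597/4) ⇒ NZ; edges |N|=77/24, |Z|=187/24
  updated: d(AEY,NZ)=201/8, d(B,NZ)=45/2, d(L,NZ)=16
4. join AEY+B (d=103/4, Q=-831/8) ⇒ ABEY; edges |AEY|=307/32, |B|=517/32
  updated: d(ABEY,L)=61/4, d(ABEY,NZ)=175/16
5. join ABEY+L (d=61/4, Q=-675/16) ⇒ ABELY; edges |ABEY|=163/32, |L|=325/32
  updated: d(ABELY,NZ)=187/32
6. join ABELY+NZ (d=187/32) ⇒ ABELNYZ; edges |ABELY|=187/64, |NZ|=187/64
final tree: (((((A:1/2,Y:5/2):117/16,E:-101/16):307/32,B:517/32):163/32,L:325/32):187/64,(N:77/24,Z:187/24):187/64)
total length: 1979/32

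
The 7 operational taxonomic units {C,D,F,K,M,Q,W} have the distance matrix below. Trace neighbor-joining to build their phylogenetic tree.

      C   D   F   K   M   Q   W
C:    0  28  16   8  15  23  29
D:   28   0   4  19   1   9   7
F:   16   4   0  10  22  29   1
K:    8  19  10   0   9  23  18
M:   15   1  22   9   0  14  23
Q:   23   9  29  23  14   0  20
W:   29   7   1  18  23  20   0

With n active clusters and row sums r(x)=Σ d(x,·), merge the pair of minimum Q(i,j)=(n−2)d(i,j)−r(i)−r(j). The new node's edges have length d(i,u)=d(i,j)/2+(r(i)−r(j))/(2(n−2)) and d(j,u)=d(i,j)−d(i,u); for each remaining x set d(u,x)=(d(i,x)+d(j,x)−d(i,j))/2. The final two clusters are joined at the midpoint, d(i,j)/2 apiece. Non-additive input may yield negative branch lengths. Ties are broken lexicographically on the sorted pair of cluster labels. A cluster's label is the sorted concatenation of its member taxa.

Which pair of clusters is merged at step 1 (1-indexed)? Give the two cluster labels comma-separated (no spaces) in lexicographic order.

iteration 1: select F,W (d=1, Q=-175); attach at lengths (-11/10, 21/10); label the merged cluster FW
  updated: d(C,FW)=22, d(D,FW)=5, d(FW,K)=27/2, d(FW,M)=22, d(FW,Q)=24
iteration 2: select C,K (d=8, Q=-273/2); attach at lengths (111/16, 17/16); label the merged cluster CK
  updated: d(CK,D)=39/2, d(CK,FW)=55/4, d(CK,M)=8, d(CK,Q)=19
iteration 3: select D,FW (d=5, Q=-337/4); attach at lengths (-61/24, 181/24); label the merged cluster DFW
  updated: d(CK,DFW)=113/8, d(DFW,M)=9, d(DFW,Q)=14
iteration 4: select CK,M (d=8, Q=-449/8); attach at lengths (209/32, 47/32); label the merged cluster CKM
  updated: d(CKM,DFW)=121/16, d(CKM,Q)=25/2
iteration 5: select CKM,DFW (d=121/16, Q=-545/16); attach at lengths (97/32, 145/32); label the merged cluster CDFKMW
  updated: d(CDFKMW,Q)=303/32
iteration 6: select CDFKMW,Q (d=303/32); attach at lengths (303/64, 303/64); label the merged cluster CDFKMQW
final tree: ((((C:111/16,K:17/16):209/32,M:47/32):97/32,(D:-61/24,(F:-11/10,W:21/10):181/24):145/32):303/64,Q:303/64)
total length: 1249/32

F,W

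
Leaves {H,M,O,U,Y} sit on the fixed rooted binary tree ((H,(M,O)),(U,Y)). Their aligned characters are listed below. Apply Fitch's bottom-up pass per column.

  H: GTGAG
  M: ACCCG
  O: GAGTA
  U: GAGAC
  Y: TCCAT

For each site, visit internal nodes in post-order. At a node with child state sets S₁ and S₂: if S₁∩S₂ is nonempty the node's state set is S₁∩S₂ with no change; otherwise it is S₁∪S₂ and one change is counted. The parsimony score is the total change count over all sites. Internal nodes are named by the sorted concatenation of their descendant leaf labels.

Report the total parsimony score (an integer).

12

MO@0: {A} ∪ {G} = {A,G} (union, +1)
HMO@0: {G} ∩ {A,G} = {G} (intersection, +0)
UY@0: {G} ∪ {T} = {G,T} (union, +1)
HMOUY@0: {G} ∩ {G,T} = {G} (intersection, +0)
MO@1: {C} ∪ {A} = {A,C} (union, +1)
HMO@1: {T} ∪ {A,C} = {A,C,T} (union, +1)
UY@1: {A} ∪ {C} = {A,C} (union, +1)
HMOUY@1: {A,C,T} ∩ {A,C} = {A,C} (intersection, +0)
MO@2: {C} ∪ {G} = {C,G} (union, +1)
HMO@2: {G} ∩ {C,G} = {G} (intersection, +0)
UY@2: {G} ∪ {C} = {C,G} (union, +1)
HMOUY@2: {G} ∩ {C,G} = {G} (intersection, +0)
MO@3: {C} ∪ {T} = {C,T} (union, +1)
HMO@3: {A} ∪ {C,T} = {A,C,T} (union, +1)
UY@3: {A} ∩ {A} = {A} (intersection, +0)
HMOUY@3: {A,C,T} ∩ {A} = {A} (intersection, +0)
MO@4: {G} ∪ {A} = {A,G} (union, +1)
HMO@4: {G} ∩ {A,G} = {G} (intersection, +0)
UY@4: {C} ∪ {T} = {C,T} (union, +1)
HMOUY@4: {G} ∪ {C,T} = {C,G,T} (union, +1)
per-site changes: [2, 3, 2, 2, 3]; total = 12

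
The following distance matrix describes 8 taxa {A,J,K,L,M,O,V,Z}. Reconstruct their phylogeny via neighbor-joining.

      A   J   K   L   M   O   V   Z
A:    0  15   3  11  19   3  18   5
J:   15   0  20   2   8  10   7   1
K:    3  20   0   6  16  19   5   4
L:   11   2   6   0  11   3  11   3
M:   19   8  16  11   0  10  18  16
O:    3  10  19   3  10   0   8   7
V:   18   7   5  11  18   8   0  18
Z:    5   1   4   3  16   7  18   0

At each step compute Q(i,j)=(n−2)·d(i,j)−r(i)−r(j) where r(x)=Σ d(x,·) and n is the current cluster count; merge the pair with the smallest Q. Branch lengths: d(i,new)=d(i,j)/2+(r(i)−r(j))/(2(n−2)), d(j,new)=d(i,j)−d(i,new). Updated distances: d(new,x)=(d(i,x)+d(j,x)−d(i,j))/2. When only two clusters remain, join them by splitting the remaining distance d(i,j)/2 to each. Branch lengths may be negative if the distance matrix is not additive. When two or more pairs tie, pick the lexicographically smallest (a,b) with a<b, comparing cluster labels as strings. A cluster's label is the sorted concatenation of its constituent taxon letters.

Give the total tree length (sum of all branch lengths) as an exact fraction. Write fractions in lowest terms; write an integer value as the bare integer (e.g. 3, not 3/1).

955/32

iteration 1: select A,K (d=3, Q=-129); attach at lengths (19/12, 17/12); label the merged cluster AK
  updated: d(AK,J)=16, d(AK,L)=7, d(AK,M)=16, d(AK,O)=19/2, d(AK,V)=10, d(AK,Z)=3
iteration 2: select AK,Z (d=3, Q=-189/2); attach at lengths (57/20, 3/20); label the merged cluster AKZ
  updated: d(AKZ,J)=7, d(AKZ,L)=7/2, d(AKZ,M)=29/2, d(AKZ,O)=27/4, d(AKZ,V)=25/2
iteration 3: select J,M (d=8, Q=-127/2); attach at lengths (9/16, 119/16); label the merged cluster JM
  updated: d(AKZ,JM)=27/4, d(JM,L)=5/2, d(JM,O)=6, d(JM,V)=17/2
iteration 4: select O,V (d=8, Q=-159/4); attach at lengths (31/24, 161/24); label the merged cluster OV
  updated: d(AKZ,OV)=45/8, d(JM,OV)=13/4, d(L,OV)=3
iteration 5: select AKZ,L (d=7/2, Q=-143/8); attach at lengths (111/32, 1/32); label the merged cluster AKLZ
  updated: d(AKLZ,JM)=23/8, d(AKLZ,OV)=41/16
iteration 6: select AKLZ,JM (d=23/8, Q=-139/16); attach at lengths (35/32, 57/32); label the merged cluster AJKLMZ
  updated: d(AJKLMZ,OV)=47/32
iteration 7: select AJKLMZ,OV (d=47/32); attach at lengths (47/64, 47/64); label the merged cluster AJKLMOVZ
final tree: (((((A:19/12,K:17/12):57/20,Z:3/20):111/32,L:1/32):35/32,(J:9/16,M:119/16):57/32):47/64,(O:31/24,V:161/24):47/64)
total length: 955/32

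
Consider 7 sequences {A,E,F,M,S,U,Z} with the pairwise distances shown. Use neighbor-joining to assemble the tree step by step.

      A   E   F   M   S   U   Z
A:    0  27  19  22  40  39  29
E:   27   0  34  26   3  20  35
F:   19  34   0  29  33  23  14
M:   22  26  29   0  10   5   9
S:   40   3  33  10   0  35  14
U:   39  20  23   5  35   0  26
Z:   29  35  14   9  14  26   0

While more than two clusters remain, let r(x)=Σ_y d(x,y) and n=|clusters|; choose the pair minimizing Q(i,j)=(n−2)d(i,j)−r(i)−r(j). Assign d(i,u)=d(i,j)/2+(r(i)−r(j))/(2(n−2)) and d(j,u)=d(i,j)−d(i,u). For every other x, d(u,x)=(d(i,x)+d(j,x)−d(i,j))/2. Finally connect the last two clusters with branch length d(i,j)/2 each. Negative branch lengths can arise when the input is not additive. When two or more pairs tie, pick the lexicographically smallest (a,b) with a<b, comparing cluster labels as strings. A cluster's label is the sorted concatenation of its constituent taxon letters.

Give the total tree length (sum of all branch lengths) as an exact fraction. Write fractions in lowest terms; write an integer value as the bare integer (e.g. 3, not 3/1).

1. join E+S (d=3, Q=-265) ⇒ ES; edges |E|=5/2, |S|=1/2
  updated: d(A,ES)=32, d(ES,F)=32, d(ES,M)=33/2, d(ES,U)=26, d(ES,Z)=23
2. join A+F (d=19, Q=-182) ⇒ AF; edges |A|=25/2, |F|=13/2
  updated: d(AF,ES)=45/2, d(AF,M)=16, d(AF,U)=43/2, d(AF,Z)=12
3. join M+U (d=5, Q=-110) ⇒ MU; edges |M|=-17/6, |U|=47/6
  updated: d(AF,MU)=65/4, d(ES,MU)=75/4, d(MU,Z)=15
4. join AF+Z (d=12, Q=-307/4) ⇒ AFZ; edges |AF|=99/16, |Z|=93/16
  updated: d(AFZ,ES)=67/4, d(AFZ,MU)=77/8
5. join AFZ+ES (d=67/4, Q=-361/8) ⇒ AEFSZ; edges |AFZ|=61/16, |ES|=207/16
  updated: d(AEFSZ,MU)=93/16
6. join AEFSZ+MU (d=93/16) ⇒ AEFMSUZ; edges |AEFSZ|=93/32, |MU|=93/32
final tree: ((((A:25/2,F:13/2):99/16,Z:93/16):61/16,(E:5/2,S:1/2):207/16):93/32,(M:-17/6,U:47/6):93/32)
total length: 985/16

985/16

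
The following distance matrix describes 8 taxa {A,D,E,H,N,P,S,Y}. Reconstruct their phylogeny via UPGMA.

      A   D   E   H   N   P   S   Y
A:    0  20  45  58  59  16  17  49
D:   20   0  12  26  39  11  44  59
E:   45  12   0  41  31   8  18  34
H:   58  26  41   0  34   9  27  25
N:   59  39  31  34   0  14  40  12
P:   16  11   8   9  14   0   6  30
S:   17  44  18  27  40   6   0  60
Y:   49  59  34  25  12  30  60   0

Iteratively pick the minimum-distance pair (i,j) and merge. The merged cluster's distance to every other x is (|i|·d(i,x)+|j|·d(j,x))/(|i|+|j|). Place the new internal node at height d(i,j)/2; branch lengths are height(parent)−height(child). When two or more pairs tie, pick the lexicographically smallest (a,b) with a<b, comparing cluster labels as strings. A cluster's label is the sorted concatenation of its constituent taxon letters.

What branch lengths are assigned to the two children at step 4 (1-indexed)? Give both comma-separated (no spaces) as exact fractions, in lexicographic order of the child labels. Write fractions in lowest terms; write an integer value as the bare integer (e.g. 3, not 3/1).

33/4,21/4

1. join P+S (d=6) ⇒ PS; edges |P|=3, |S|=3
  updated: d(A,PS)=33/2, d(D,PS)=55/2, d(E,PS)=13, d(H,PS)=18, d(N,PS)=27, d(PS,Y)=45
2. join D+E (d=12) ⇒ DE; edges |D|=6, |E|=6
  updated: d(A,DE)=65/2, d(DE,H)=67/2, d(DE,N)=35, d(DE,PS)=81/4, d(DE,Y)=93/2
3. join N+Y (d=12) ⇒ NY; edges |N|=6, |Y|=6
  updated: d(A,NY)=54, d(DE,NY)=163/4, d(H,NY)=59/2, d(NY,PS)=36
4. join A+PS (d=33/2) ⇒ APS; edges |A|=33/4, |PS|=21/4
  updated: d(APS,DE)=73/3, d(APS,H)=94/3, d(APS,NY)=42
5. join APS+DE (d=73/3) ⇒ ADEPS; edges |APS|=47/12, |DE|=37/6
  updated: d(ADEPS,H)=161/5, d(ADEPS,NY)=83/2
6. join H+NY (d=59/2) ⇒ HNY; edges |H|=59/4, |NY|=35/4
  updated: d(ADEPS,HNY)=192/5
7. join ADEPS+HNY (d=192/5) ⇒ ADEHNPSY; edges |ADEPS|=211/30, |HNY|=89/20
final tree: (((A:33/4,(P:3,S:3):21/4):47/12,(D:6,E:6):37/6):211/30,(H:59/4,(N:6,Y:6):35/4):89/20)
total length: 2657/30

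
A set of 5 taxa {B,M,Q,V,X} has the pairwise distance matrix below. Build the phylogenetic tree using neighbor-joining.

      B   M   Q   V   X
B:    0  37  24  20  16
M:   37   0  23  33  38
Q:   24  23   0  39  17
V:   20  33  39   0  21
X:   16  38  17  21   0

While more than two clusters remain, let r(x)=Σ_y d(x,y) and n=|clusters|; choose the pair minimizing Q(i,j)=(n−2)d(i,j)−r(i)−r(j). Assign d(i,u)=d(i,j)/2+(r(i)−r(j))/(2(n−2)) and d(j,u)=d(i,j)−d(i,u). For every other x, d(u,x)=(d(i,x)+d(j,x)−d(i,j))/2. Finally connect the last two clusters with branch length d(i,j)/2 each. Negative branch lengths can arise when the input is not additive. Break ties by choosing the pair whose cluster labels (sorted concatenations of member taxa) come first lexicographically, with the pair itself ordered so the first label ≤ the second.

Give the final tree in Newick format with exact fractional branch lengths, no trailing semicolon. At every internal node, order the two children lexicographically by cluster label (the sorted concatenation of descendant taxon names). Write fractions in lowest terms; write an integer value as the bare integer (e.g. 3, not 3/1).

step 1: merge (M,Q) at d=23, Q=-165; branch lengths M→97/6, Q→41/6; new cluster MQ
  updated: d(B,MQ)=19, d(MQ,V)=49/2, d(MQ,X)=16
step 2: merge (B,V) at d=20, Q=-161/2; branch lengths B→59/8, V→101/8; new cluster BV
  updated: d(BV,MQ)=47/4, d(BV,X)=17/2
step 3: merge (BV,MQ) at d=47/4, Q=-145/4; branch lengths BV→17/8, MQ→77/8; new cluster BMQV
  updated: d(BMQV,X)=51/8
step 4: merge (BMQV,X) at d=51/8; branch lengths BMQV→51/16, X→51/16; new cluster BMQVX
final tree: (((B:59/8,V:101/8):17/8,(M:97/6,Q:41/6):77/8):51/16,X:51/16)
total length: 489/8

(((B:59/8,V:101/8):17/8,(M:97/6,Q:41/6):77/8):51/16,X:51/16)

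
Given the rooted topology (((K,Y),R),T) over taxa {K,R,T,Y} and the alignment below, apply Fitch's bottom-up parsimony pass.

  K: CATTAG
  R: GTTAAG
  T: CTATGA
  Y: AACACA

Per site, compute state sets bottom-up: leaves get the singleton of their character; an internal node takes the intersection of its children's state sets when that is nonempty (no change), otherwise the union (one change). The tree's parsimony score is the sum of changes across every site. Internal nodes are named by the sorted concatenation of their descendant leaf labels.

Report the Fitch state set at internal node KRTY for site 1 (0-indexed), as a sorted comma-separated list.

T

[col 0] KY: children K:{C}, Y:{A} ∪→ {A,C}; cost 1
[col 0] KRY: children KY:{A,C}, R:{G} ∪→ {A,C,G}; cost 1
[col 0] KRTY: children KRY:{A,C,G}, T:{C} ∩→ {C}; cost 0
[col 1] KY: children K:{A}, Y:{A} ∩→ {A}; cost 0
[col 1] KRY: children KY:{A}, R:{T} ∪→ {A,T}; cost 1
[col 1] KRTY: children KRY:{A,T}, T:{T} ∩→ {T}; cost 0
[col 2] KY: children K:{T}, Y:{C} ∪→ {C,T}; cost 1
[col 2] KRY: children KY:{C,T}, R:{T} ∩→ {T}; cost 0
[col 2] KRTY: children KRY:{T}, T:{A} ∪→ {A,T}; cost 1
[col 3] KY: children K:{T}, Y:{A} ∪→ {A,T}; cost 1
[col 3] KRY: children KY:{A,T}, R:{A} ∩→ {A}; cost 0
[col 3] KRTY: children KRY:{A}, T:{T} ∪→ {A,T}; cost 1
[col 4] KY: children K:{A}, Y:{C} ∪→ {A,C}; cost 1
[col 4] KRY: children KY:{A,C}, R:{A} ∩→ {A}; cost 0
[col 4] KRTY: children KRY:{A}, T:{G} ∪→ {A,G}; cost 1
[col 5] KY: children K:{G}, Y:{A} ∪→ {A,G}; cost 1
[col 5] KRY: children KY:{A,G}, R:{G} ∩→ {G}; cost 0
[col 5] KRTY: children KRY:{G}, T:{A} ∪→ {A,G}; cost 1
per-site changes: [2, 1, 2, 2, 2, 2]; total = 11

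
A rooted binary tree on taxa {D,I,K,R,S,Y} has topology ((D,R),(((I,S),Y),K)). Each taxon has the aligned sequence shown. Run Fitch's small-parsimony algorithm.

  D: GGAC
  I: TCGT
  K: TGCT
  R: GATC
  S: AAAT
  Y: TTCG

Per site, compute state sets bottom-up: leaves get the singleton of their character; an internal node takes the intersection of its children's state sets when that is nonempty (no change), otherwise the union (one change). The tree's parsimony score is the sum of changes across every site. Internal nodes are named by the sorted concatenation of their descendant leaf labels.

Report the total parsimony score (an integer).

[col 0] DR: children D:{G}, R:{G} ∩→ {G}; cost 0
[col 0] IS: children I:{T}, S:{A} ∪→ {A,T}; cost 1
[col 0] ISY: children IS:{A,T}, Y:{T} ∩→ {T}; cost 0
[col 0] IKSY: children ISY:{T}, K:{T} ∩→ {T}; cost 0
[col 0] DIKRSY: children DR:{G}, IKSY:{T} ∪→ {G,T}; cost 1
[col 1] DR: children D:{G}, R:{A} ∪→ {A,G}; cost 1
[col 1] IS: children I:{C}, S:{A} ∪→ {A,C}; cost 1
[col 1] ISY: children IS:{A,C}, Y:{T} ∪→ {A,C,T}; cost 1
[col 1] IKSY: children ISY:{A,C,T}, K:{G} ∪→ {A,C,G,T}; cost 1
[col 1] DIKRSY: children DR:{A,G}, IKSY:{A,C,G,T} ∩→ {A,G}; cost 0
[col 2] DR: children D:{A}, R:{T} ∪→ {A,T}; cost 1
[col 2] IS: children I:{G}, S:{A} ∪→ {A,G}; cost 1
[col 2] ISY: children IS:{A,G}, Y:{C} ∪→ {A,C,G}; cost 1
[col 2] IKSY: children ISY:{A,C,G}, K:{C} ∩→ {C}; cost 0
[col 2] DIKRSY: children DR:{A,T}, IKSY:{C} ∪→ {A,C,T}; cost 1
[col 3] DR: children D:{C}, R:{C} ∩→ {C}; cost 0
[col 3] IS: children I:{T}, S:{T} ∩→ {T}; cost 0
[col 3] ISY: children IS:{T}, Y:{G} ∪→ {G,T}; cost 1
[col 3] IKSY: children ISY:{G,T}, K:{T} ∩→ {T}; cost 0
[col 3] DIKRSY: children DR:{C}, IKSY:{T} ∪→ {C,T}; cost 1
per-site changes: [2, 4, 4, 2]; total = 12

12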